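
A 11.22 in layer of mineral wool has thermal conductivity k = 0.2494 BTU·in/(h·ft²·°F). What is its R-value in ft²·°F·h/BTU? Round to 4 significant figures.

44.99 ft²·°F·h/BTU

R = L/k = 11.22/0.2494 = 44.988 ft²·°F·h/BTU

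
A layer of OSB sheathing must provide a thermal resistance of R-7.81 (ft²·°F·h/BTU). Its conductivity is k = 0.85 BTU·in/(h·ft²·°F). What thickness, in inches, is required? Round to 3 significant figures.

6.64 in

L = R × k = 7.81 × 0.85 = 6.638 in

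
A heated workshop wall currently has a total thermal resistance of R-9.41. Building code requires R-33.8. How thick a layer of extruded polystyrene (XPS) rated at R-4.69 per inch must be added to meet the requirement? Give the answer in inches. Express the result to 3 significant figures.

ΔR = 33.8 − 9.41 = 24.39 ft²·°F·h/BTU
L = ΔR / (R/in) = 24.39/4.69 = 5.2 in

5.20 in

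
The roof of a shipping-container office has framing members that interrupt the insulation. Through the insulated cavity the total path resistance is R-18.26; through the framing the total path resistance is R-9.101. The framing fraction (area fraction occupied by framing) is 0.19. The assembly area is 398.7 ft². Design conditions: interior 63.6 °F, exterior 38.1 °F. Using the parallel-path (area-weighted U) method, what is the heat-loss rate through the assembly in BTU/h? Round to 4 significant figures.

663.2 BTU/h

U_eff = 0.81/18.26 + 0.19/9.101 = 0.044359 + 0.020877 = 0.065236
R_eff = 1/U_eff = 15.329 ft²·°F·h/BTU
Q = 398.7 × (63.6 − 38.1) / 15.329 = 663.25 BTU/h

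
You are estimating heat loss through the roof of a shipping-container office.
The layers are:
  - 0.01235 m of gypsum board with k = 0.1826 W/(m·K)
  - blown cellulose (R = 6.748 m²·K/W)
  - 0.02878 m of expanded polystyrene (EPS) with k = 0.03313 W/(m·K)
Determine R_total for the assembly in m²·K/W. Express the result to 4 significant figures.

7.684 m²·K/W

0.01235/0.1826 = 0.067634
0.02878/0.03313 = 0.8687
R_total = 0.067634 + 6.748 + 0.8687 = 7.6843 m²·K/W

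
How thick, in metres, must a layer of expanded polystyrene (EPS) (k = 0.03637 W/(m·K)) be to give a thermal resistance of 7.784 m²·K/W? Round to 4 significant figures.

0.2831 m

L = R·k = 7.784 × 0.03637 = 0.2831 m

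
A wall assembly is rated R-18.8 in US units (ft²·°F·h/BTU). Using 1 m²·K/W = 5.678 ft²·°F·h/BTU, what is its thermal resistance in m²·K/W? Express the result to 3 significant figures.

3.31 m²·K/W

R_SI = 18.8/5.678 = 3.311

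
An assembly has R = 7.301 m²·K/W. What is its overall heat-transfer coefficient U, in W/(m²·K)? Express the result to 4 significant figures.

0.1370 W/(m²·K)

U = 1/R = 1/7.301 = 0.13697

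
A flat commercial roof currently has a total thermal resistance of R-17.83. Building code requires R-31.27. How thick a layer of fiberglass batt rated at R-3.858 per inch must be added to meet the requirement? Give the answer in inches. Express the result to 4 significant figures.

3.484 in

ΔR = 31.27 − 17.83 = 13.44 ft²·°F·h/BTU
L = ΔR / (R/in) = 13.44/3.858 = 3.4837 in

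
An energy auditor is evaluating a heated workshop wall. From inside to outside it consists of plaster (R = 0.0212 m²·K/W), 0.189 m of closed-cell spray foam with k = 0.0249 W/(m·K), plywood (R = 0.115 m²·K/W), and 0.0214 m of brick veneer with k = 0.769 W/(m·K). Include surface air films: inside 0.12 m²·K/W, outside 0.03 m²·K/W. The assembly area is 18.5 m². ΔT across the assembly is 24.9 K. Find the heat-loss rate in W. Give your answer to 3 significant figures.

0.189/0.0249 = 7.59
0.0214/0.769 = 0.02783
R_total = 0.12 + 0.0212 + 7.59 + 0.115 + 0.02783 + 0.03 = 7.904 m²·K/W
Q = A·ΔT/R = 18.5 × 24.9 / 7.904 = 58.28 W

58.3 W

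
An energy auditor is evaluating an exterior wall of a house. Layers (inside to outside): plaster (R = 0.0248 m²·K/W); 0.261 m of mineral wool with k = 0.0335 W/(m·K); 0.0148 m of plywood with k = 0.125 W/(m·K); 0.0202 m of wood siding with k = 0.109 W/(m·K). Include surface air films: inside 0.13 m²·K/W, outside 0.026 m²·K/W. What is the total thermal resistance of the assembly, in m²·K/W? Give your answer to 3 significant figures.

0.261/0.0335 = 7.791
0.0148/0.125 = 0.1184
0.0202/0.109 = 0.1853
R_total = 0.13 + 0.0248 + 7.791 + 0.1184 + 0.1853 + 0.026 = 8.276 m²·K/W

8.28 m²·K/W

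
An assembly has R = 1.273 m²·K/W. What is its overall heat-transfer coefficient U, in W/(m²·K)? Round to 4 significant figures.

0.7855 W/(m²·K)

U = 1/R = 1/1.273 = 0.78555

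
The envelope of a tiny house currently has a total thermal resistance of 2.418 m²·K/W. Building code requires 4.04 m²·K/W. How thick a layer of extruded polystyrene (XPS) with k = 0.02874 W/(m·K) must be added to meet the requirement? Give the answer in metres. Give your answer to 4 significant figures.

ΔR = 4.04 − 2.418 = 1.622 m²·K/W
L = ΔR × k = 1.622 × 0.02874 = 0.046616 m

0.04662 m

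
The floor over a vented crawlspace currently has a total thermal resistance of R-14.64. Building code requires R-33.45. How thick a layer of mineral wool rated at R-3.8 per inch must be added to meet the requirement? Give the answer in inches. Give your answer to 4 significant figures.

4.950 in

ΔR = 33.45 − 14.64 = 18.81 ft²·°F·h/BTU
L = ΔR / (R/in) = 18.81/3.8 = 4.95 in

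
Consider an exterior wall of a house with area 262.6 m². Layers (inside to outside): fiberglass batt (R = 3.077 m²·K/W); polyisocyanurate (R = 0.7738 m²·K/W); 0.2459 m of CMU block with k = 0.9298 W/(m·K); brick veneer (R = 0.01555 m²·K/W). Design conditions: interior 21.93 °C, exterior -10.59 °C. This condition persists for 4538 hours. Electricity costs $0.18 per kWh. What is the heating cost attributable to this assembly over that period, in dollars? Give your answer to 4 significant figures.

0.2459/0.9298 = 0.26447
R_total = 3.077 + 0.7738 + 0.26447 + 0.01555 = 4.1308 m²·K/W
Q = 262.6 × (21.93 − (-10.59)) / 4.1308 = 2067.3 W
E = 2067.3 W × 4538 h / 1000 = 9381.5 kWh
Cost = 9381.5 × 0.18 = $1688.7

1689 dollars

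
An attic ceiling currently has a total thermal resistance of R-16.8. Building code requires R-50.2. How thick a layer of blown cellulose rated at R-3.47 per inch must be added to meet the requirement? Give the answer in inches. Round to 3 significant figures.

9.63 in

ΔR = 50.2 − 16.8 = 33.4 ft²·°F·h/BTU
L = ΔR / (R/in) = 33.4/3.47 = 9.625 in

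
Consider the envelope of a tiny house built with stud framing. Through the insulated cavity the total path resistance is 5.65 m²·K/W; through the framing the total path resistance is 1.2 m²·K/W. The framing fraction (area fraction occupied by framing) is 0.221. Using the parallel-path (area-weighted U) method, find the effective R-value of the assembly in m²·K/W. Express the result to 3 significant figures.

U_eff = 0.779/5.65 + 0.221/1.2 = 0.1379 + 0.1842 = 0.322
R_eff = 1/U_eff = 3.105 m²·K/W

3.11 m²·K/W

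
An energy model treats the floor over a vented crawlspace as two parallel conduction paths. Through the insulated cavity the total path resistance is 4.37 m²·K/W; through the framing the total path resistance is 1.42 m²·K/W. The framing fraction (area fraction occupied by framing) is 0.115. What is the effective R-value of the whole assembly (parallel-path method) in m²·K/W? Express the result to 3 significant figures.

U_eff = 0.885/4.37 + 0.115/1.42 = 0.2025 + 0.08099 = 0.2835
R_eff = 1/U_eff = 3.527 m²·K/W

3.53 m²·K/W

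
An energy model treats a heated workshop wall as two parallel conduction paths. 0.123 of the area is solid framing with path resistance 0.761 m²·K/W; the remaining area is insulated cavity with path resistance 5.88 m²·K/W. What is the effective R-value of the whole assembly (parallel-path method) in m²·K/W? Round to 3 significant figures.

U_eff = 0.877/5.88 + 0.123/0.761 = 0.1491 + 0.1616 = 0.3108
R_eff = 1/U_eff = 3.218 m²·K/W

3.22 m²·K/W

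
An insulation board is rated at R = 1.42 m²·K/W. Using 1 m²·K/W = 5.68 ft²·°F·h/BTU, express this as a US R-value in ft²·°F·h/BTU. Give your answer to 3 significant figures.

8.07 ft²·°F·h/BTU

R_US = 1.42 × 5.68 = 8.066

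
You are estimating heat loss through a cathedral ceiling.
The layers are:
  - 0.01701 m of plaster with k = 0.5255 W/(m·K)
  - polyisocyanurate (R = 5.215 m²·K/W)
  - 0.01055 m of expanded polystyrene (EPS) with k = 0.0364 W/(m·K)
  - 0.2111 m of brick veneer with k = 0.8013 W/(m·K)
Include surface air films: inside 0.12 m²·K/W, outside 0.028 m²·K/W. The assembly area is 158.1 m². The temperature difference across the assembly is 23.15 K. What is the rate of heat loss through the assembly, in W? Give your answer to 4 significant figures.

0.01701/0.5255 = 0.032369
0.01055/0.0364 = 0.28984
0.2111/0.8013 = 0.26345
R_total = 0.12 + 0.032369 + 5.215 + 0.28984 + 0.26345 + 0.028 = 5.9487 m²·K/W
Q = A·ΔT/R = 158.1 × 23.15 / 5.9487 = 615.27 W

615.3 W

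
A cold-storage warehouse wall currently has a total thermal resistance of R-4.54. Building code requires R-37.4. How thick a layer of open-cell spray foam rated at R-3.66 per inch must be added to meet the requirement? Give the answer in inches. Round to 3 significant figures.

ΔR = 37.4 − 4.54 = 32.86 ft²·°F·h/BTU
L = ΔR / (R/in) = 32.86/3.66 = 8.978 in

8.98 in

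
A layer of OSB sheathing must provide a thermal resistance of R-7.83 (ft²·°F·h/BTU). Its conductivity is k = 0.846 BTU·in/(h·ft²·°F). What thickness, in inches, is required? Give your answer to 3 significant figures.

L = R × k = 7.83 × 0.846 = 6.624 in

6.62 in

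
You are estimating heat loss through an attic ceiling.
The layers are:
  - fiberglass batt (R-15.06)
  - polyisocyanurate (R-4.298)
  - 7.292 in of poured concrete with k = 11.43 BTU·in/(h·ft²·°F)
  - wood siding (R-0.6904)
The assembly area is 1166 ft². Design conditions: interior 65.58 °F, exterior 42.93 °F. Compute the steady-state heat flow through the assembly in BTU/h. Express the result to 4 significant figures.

1277 BTU/h

7.292/11.43 = 0.63797
R_total = 15.06 + 4.298 + 0.63797 + 0.6904 = 20.686 ft²·°F·h/BTU
Q = A·ΔT/R = 1166 × (65.58 − 42.93) / 20.686 = 1276.7 BTU/h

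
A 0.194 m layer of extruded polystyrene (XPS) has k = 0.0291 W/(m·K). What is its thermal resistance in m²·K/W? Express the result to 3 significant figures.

R = L/k = 0.194/0.0291 = 6.667 m²·K/W

6.67 m²·K/W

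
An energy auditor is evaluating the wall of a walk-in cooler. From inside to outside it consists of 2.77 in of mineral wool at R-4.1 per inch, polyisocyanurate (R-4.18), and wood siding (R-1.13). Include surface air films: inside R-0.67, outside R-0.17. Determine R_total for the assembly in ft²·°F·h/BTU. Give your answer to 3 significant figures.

2.77 × 4.1 = 11.36
R_total = 0.67 + 11.36 + 4.18 + 1.13 + 0.17 = 17.51 ft²·°F·h/BTU

17.5 ft²·°F·h/BTU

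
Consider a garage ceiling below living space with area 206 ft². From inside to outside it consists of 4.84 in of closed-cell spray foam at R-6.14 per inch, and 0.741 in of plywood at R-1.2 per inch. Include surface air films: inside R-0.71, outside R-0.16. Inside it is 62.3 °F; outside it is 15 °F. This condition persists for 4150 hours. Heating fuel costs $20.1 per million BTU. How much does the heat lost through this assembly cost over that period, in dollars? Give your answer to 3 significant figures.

4.84 × 6.14 = 29.72
0.741 × 1.2 = 0.8892
R_total = 0.71 + 29.72 + 0.8892 + 0.16 = 31.48 ft²·°F·h/BTU
Q = 206 × (62.3 − 15) / 31.48 = 309.6 BTU/h
E = 309.6 × 4150 = 1285000 BTU
Cost = 1285000/10⁶ × 20.1 = $25.82

25.8 dollars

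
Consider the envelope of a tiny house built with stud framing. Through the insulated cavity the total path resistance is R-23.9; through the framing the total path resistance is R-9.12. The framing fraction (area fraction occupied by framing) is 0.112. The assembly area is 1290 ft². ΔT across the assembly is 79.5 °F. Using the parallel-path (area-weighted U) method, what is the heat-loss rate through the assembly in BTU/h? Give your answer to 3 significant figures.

5070 BTU/h

U_eff = 0.888/23.9 + 0.112/9.12 = 0.03715 + 0.01228 = 0.04944
R_eff = 1/U_eff = 20.23 ft²·°F·h/BTU
Q = 1290 × 79.5 / 20.23 = 5070 BTU/h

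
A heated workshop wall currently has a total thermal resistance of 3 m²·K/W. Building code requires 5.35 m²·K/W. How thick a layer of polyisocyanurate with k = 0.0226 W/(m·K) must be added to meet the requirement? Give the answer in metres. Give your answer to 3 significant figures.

0.0531 m

ΔR = 5.35 − 3 = 2.35 m²·K/W
L = ΔR × k = 2.35 × 0.0226 = 0.05311 m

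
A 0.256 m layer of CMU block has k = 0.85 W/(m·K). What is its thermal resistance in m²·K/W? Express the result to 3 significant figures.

R = L/k = 0.256/0.85 = 0.3012 m²·K/W

0.301 m²·K/W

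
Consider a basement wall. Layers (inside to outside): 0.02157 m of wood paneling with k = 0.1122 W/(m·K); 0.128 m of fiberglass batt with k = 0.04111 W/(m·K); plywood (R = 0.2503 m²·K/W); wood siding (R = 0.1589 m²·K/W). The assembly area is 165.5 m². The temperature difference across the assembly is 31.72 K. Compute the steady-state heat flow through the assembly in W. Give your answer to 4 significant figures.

1413 W

0.02157/0.1122 = 0.19225
0.128/0.04111 = 3.1136
R_total = 0.19225 + 3.1136 + 0.2503 + 0.1589 = 3.715 m²·K/W
Q = A·ΔT/R = 165.5 × 31.72 / 3.715 = 1413.1 W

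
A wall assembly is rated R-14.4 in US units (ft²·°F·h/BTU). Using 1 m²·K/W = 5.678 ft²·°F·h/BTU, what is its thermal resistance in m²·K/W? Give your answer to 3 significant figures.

R_SI = 14.4/5.678 = 2.536

2.54 m²·K/W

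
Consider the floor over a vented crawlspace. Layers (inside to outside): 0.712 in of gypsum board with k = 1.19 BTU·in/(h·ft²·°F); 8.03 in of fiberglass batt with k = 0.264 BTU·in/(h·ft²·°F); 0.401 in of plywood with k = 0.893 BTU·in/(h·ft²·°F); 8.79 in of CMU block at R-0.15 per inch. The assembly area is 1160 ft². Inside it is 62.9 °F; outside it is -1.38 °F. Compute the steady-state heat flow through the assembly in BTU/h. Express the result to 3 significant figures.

2270 BTU/h

0.712/1.19 = 0.5983
8.03/0.264 = 30.42
0.401/0.893 = 0.449
8.79 × 0.15 = 1.318
R_total = 0.5983 + 30.42 + 0.449 + 1.318 = 32.78 ft²·°F·h/BTU
Q = A·ΔT/R = 1160 × (62.9 − (-1.38)) / 32.78 = 2275 BTU/h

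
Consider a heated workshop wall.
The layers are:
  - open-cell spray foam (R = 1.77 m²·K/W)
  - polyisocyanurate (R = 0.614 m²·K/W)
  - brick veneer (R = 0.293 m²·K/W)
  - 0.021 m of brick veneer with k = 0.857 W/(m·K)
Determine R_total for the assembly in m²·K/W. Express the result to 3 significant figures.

0.021/0.857 = 0.0245
R_total = 1.77 + 0.614 + 0.293 + 0.0245 = 2.702 m²·K/W

2.70 m²·K/W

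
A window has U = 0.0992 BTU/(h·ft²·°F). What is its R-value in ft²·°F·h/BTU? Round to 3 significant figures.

R = 1/U = 1/0.0992 = 10.08

10.1 ft²·°F·h/BTU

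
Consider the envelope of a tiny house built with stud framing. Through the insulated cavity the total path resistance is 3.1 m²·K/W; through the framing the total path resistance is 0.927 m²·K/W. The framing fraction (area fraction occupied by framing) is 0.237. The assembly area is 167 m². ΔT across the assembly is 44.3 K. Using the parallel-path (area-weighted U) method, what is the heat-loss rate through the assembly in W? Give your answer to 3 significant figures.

3710 W

U_eff = 0.763/3.1 + 0.237/0.927 = 0.2461 + 0.2557 = 0.5018
R_eff = 1/U_eff = 1.993 m²·K/W
Q = 167 × 44.3 / 1.993 = 3712 W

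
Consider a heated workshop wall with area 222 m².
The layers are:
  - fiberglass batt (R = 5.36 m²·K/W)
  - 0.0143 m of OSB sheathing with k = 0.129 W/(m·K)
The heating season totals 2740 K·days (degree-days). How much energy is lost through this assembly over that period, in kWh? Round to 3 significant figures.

0.0143/0.129 = 0.1109
R_total = 5.36 + 0.1109 = 5.471 m²·K/W
E = A × HDD × 24 / R / 1000 = 222 × 2740 × 24 / 5.471 / 1000 = 2668 kWh

2670 kWh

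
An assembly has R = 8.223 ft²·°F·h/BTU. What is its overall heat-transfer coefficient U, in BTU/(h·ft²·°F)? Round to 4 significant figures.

0.1216 BTU/(h·ft²·°F)

U = 1/R = 1/8.223 = 0.12161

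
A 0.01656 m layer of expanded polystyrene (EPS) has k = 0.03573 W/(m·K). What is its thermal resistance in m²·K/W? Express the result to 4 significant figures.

R = L/k = 0.01656/0.03573 = 0.46348 m²·K/W

0.4635 m²·K/W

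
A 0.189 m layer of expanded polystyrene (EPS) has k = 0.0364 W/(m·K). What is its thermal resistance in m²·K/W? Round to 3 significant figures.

5.19 m²·K/W

R = L/k = 0.189/0.0364 = 5.192 m²·K/W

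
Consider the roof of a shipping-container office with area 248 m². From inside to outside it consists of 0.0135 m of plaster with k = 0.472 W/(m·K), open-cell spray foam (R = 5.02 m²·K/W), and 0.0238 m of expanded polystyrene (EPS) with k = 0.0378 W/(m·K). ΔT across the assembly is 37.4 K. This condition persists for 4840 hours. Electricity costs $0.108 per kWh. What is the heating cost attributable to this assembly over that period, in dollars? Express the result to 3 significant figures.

854 dollars

0.0135/0.472 = 0.0286
0.0238/0.0378 = 0.6296
R_total = 0.0286 + 5.02 + 0.6296 = 5.678 m²·K/W
Q = 248 × 37.4 / 5.678 = 1633 W
E = 1633 W × 4840 h / 1000 = 7906 kWh
Cost = 7906 × 0.108 = $853.8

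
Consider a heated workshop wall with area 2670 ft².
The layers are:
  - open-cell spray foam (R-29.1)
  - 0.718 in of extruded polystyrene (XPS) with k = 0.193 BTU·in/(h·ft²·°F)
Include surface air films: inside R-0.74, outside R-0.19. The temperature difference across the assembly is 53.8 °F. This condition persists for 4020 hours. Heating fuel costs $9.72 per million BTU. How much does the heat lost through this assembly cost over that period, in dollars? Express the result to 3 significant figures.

0.718/0.193 = 3.72
R_total = 0.74 + 29.1 + 3.72 + 0.19 = 33.75 ft²·°F·h/BTU
Q = 2670 × 53.8 / 33.75 = 4256 BTU/h
E = 4256 × 4020 = 17110000 BTU
Cost = 17110000/10⁶ × 9.72 = $166.3

166 dollars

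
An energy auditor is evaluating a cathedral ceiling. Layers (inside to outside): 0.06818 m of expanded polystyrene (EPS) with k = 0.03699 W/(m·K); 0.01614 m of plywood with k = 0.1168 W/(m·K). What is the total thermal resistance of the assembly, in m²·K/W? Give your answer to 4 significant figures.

1.981 m²·K/W

0.06818/0.03699 = 1.8432
0.01614/0.1168 = 0.13818
R_total = 1.8432 + 0.13818 = 1.9814 m²·K/W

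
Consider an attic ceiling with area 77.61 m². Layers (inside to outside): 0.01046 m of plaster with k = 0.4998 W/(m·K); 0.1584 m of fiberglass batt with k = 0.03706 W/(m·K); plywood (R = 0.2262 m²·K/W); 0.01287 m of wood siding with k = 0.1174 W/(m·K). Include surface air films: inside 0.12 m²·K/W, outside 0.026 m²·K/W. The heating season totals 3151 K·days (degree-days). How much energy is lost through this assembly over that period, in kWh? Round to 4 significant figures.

1229 kWh

0.01046/0.4998 = 0.020928
0.1584/0.03706 = 4.2742
0.01287/0.1174 = 0.10963
R_total = 0.12 + 0.020928 + 4.2742 + 0.2262 + 0.10963 + 0.026 = 4.7769 m²·K/W
E = A × HDD × 24 / R / 1000 = 77.61 × 3151 × 24 / 4.7769 / 1000 = 1228.7 kWh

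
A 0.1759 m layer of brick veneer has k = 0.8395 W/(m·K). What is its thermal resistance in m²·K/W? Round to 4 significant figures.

R = L/k = 0.1759/0.8395 = 0.20953 m²·K/W

0.2095 m²·K/W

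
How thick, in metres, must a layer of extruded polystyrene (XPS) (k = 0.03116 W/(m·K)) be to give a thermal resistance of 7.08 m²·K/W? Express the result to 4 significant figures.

0.2206 m

L = R·k = 7.08 × 0.03116 = 0.22061 m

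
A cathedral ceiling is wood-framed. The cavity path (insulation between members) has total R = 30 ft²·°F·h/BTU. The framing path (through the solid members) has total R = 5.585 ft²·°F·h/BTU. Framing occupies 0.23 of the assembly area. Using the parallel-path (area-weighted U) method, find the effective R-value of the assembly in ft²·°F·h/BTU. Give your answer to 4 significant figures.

14.96 ft²·°F·h/BTU

U_eff = 0.77/30 + 0.23/5.585 = 0.025667 + 0.041182 = 0.066848
R_eff = 1/U_eff = 14.959 ft²·°F·h/BTU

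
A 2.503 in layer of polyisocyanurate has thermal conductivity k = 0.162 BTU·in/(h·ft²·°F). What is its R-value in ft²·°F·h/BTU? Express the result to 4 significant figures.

R = L/k = 2.503/0.162 = 15.451 ft²·°F·h/BTU

15.45 ft²·°F·h/BTU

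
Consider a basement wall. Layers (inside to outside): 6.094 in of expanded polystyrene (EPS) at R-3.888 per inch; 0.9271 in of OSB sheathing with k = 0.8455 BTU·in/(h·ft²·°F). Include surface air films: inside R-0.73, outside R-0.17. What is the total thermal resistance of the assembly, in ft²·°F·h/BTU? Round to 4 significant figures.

25.69 ft²·°F·h/BTU

6.094 × 3.888 = 23.693
0.9271/0.8455 = 1.0965
R_total = 0.73 + 23.693 + 1.0965 + 0.17 = 25.69 ft²·°F·h/BTU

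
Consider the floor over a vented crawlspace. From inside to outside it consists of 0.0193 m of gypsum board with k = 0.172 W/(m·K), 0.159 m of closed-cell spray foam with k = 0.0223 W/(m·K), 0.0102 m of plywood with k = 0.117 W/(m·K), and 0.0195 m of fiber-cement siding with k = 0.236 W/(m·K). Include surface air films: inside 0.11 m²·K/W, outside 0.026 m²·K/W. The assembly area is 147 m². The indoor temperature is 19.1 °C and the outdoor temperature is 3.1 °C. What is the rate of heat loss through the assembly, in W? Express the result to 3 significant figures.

0.0193/0.172 = 0.1122
0.159/0.0223 = 7.13
0.0102/0.117 = 0.08718
0.0195/0.236 = 0.08263
R_total = 0.11 + 0.1122 + 7.13 + 0.08718 + 0.08263 + 0.026 = 7.548 m²·K/W
Q = A·ΔT/R = 147 × (19.1 − 3.1) / 7.548 = 311.6 W

312 W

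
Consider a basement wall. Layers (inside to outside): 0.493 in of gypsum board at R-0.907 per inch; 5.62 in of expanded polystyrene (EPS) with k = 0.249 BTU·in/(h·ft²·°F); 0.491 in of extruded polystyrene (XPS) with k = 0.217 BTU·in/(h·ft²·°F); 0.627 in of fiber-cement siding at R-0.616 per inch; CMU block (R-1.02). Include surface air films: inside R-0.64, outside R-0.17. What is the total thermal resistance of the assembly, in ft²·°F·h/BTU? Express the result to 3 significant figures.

27.5 ft²·°F·h/BTU

0.493 × 0.907 = 0.4472
5.62/0.249 = 22.57
0.491/0.217 = 2.263
0.627 × 0.616 = 0.3862
R_total = 0.64 + 0.4472 + 22.57 + 2.263 + 0.3862 + 1.02 + 0.17 = 27.5 ft²·°F·h/BTU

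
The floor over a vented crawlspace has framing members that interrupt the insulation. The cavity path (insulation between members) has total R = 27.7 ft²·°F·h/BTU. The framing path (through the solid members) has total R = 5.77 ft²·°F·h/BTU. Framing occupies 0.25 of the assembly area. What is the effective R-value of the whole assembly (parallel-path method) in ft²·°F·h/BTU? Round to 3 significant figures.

14.2 ft²·°F·h/BTU

U_eff = 0.75/27.7 + 0.25/5.77 = 0.02708 + 0.04333 = 0.0704
R_eff = 1/U_eff = 14.2 ft²·°F·h/BTU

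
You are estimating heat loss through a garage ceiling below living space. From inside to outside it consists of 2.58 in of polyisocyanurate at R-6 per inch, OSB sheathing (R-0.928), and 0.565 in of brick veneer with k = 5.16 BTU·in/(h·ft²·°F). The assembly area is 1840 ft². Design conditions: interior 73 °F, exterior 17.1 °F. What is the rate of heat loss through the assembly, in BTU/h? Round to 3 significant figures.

2.58 × 6 = 15.48
0.565/5.16 = 0.1095
R_total = 15.48 + 0.928 + 0.1095 = 16.52 ft²·°F·h/BTU
Q = A·ΔT/R = 1840 × (73 − 17.1) / 16.52 = 6227 BTU/h

6230 BTU/h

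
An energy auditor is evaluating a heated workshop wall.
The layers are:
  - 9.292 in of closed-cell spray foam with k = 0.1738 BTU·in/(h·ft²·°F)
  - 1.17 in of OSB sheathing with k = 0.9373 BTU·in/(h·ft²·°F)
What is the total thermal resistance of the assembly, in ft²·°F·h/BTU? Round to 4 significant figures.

9.292/0.1738 = 53.464
1.17/0.9373 = 1.2483
R_total = 53.464 + 1.2483 = 54.712 ft²·°F·h/BTU

54.71 ft²·°F·h/BTU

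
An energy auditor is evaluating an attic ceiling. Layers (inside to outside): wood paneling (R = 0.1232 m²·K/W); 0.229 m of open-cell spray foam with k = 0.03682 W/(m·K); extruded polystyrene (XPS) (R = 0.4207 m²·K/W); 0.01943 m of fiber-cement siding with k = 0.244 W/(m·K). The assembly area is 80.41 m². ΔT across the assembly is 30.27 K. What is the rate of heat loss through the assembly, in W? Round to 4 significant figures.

0.229/0.03682 = 6.2194
0.01943/0.244 = 0.079631
R_total = 0.1232 + 6.2194 + 0.4207 + 0.079631 = 6.843 m²·K/W
Q = A·ΔT/R = 80.41 × 30.27 / 6.843 = 355.69 W

355.7 W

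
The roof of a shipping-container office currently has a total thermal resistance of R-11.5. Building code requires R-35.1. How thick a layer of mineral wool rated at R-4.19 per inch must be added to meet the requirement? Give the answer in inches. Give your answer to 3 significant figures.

ΔR = 35.1 − 11.5 = 23.6 ft²·°F·h/BTU
L = ΔR / (R/in) = 23.6/4.19 = 5.632 in

5.63 in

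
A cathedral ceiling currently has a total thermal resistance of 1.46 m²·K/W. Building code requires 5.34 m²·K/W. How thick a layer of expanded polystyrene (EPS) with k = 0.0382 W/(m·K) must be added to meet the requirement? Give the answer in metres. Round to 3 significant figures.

0.148 m

ΔR = 5.34 − 1.46 = 3.88 m²·K/W
L = ΔR × k = 3.88 × 0.0382 = 0.1482 m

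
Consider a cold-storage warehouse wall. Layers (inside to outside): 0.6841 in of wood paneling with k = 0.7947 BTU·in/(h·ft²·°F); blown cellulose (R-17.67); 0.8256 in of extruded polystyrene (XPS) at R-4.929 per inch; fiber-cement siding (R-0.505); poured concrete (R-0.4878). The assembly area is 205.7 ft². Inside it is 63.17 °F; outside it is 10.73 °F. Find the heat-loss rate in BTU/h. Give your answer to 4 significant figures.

0.6841/0.7947 = 0.86083
0.8256 × 4.929 = 4.0694
R_total = 0.86083 + 17.67 + 4.0694 + 0.505 + 0.4878 = 23.593 ft²·°F·h/BTU
Q = A·ΔT/R = 205.7 × (63.17 − 10.73) / 23.593 = 457.21 BTU/h

457.2 BTU/h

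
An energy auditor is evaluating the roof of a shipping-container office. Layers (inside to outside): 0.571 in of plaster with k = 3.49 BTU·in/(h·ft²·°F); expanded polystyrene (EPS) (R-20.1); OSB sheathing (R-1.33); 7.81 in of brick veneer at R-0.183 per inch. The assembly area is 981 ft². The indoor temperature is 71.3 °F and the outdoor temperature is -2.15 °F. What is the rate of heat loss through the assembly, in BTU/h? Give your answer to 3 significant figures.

3130 BTU/h

0.571/3.49 = 0.1636
7.81 × 0.183 = 1.429
R_total = 0.1636 + 20.1 + 1.33 + 1.429 = 23.02 ft²·°F·h/BTU
Q = A·ΔT/R = 981 × (71.3 − (-2.15)) / 23.02 = 3130 BTU/h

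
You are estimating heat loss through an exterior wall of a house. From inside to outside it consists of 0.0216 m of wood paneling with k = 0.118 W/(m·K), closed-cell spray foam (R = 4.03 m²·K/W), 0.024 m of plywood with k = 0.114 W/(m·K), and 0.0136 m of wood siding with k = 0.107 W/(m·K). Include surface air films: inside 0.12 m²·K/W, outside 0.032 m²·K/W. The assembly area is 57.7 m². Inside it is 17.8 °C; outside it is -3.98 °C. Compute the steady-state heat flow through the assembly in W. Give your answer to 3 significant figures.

267 W

0.0216/0.118 = 0.1831
0.024/0.114 = 0.2105
0.0136/0.107 = 0.1271
R_total = 0.12 + 0.1831 + 4.03 + 0.2105 + 0.1271 + 0.032 = 4.703 m²·K/W
Q = A·ΔT/R = 57.7 × (17.8 − (-3.98)) / 4.703 = 267.2 W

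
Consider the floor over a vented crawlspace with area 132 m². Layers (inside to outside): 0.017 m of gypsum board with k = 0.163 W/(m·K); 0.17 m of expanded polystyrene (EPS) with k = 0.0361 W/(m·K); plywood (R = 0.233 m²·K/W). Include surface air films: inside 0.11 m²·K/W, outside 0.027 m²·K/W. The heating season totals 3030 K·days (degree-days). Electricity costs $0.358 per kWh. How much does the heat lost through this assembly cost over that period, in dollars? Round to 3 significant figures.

663 dollars

0.017/0.163 = 0.1043
0.17/0.0361 = 4.709
R_total = 0.11 + 0.1043 + 4.709 + 0.233 + 0.027 = 5.183 m²·K/W
E = A × HDD × 24 / R / 1000 = 132 × 3030 × 24 / 5.183 / 1000 = 1852 kWh
Cost = 1852 × 0.358 = $663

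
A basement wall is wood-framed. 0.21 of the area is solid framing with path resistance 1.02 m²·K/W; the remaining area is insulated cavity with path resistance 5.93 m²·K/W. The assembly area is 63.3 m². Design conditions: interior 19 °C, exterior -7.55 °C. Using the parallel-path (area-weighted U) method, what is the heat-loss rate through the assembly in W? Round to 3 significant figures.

570 W

U_eff = 0.79/5.93 + 0.21/1.02 = 0.1332 + 0.2059 = 0.3391
R_eff = 1/U_eff = 2.949 m²·K/W
Q = 63.3 × (19 − (-7.55)) / 2.949 = 569.9 W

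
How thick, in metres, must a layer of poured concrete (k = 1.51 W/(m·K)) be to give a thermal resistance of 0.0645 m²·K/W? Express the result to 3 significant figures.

L = R·k = 0.0645 × 1.51 = 0.0974 m

0.0974 m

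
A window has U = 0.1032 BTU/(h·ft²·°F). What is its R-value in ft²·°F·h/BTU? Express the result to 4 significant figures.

9.690 ft²·°F·h/BTU

R = 1/U = 1/0.1032 = 9.6899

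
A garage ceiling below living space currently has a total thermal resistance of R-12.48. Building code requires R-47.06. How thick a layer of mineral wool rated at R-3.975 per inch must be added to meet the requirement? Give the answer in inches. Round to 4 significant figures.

8.699 in

ΔR = 47.06 − 12.48 = 34.58 ft²·°F·h/BTU
L = ΔR / (R/in) = 34.58/3.975 = 8.6994 in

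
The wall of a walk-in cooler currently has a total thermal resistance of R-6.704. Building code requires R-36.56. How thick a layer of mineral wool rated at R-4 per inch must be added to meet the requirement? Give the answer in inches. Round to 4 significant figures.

7.464 in

ΔR = 36.56 − 6.704 = 29.856 ft²·°F·h/BTU
L = ΔR / (R/in) = 29.856/4 = 7.464 in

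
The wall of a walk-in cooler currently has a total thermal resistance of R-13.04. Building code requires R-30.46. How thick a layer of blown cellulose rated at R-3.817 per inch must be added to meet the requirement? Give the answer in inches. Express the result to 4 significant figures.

4.564 in

ΔR = 30.46 − 13.04 = 17.42 ft²·°F·h/BTU
L = ΔR / (R/in) = 17.42/3.817 = 4.5638 in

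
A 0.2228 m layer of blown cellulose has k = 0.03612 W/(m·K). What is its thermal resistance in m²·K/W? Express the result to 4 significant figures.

R = L/k = 0.2228/0.03612 = 6.1683 m²·K/W

6.168 m²·K/W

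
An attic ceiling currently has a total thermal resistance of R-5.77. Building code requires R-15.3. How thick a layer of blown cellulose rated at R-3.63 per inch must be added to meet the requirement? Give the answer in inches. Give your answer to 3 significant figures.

2.63 in

ΔR = 15.3 − 5.77 = 9.53 ft²·°F·h/BTU
L = ΔR / (R/in) = 9.53/3.63 = 2.625 in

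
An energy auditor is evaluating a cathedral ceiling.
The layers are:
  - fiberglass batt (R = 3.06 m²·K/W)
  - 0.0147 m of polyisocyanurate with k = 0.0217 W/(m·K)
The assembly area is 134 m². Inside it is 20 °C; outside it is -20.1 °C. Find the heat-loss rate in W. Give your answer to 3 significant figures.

1440 W

0.0147/0.0217 = 0.6774
R_total = 3.06 + 0.6774 = 3.737 m²·K/W
Q = A·ΔT/R = 134 × (20 − (-20.1)) / 3.737 = 1438 W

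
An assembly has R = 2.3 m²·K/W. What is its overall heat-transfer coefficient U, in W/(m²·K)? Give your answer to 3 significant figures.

U = 1/R = 1/2.3 = 0.4348

0.435 W/(m²·K)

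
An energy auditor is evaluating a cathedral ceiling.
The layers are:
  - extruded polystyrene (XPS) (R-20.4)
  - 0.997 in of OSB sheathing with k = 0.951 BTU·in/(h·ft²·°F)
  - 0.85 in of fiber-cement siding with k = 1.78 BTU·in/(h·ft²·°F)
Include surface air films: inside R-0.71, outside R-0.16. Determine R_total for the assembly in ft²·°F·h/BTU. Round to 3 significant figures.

0.997/0.951 = 1.048
0.85/1.78 = 0.4775
R_total = 0.71 + 20.4 + 1.048 + 0.4775 + 0.16 = 22.8 ft²·°F·h/BTU

22.8 ft²·°F·h/BTU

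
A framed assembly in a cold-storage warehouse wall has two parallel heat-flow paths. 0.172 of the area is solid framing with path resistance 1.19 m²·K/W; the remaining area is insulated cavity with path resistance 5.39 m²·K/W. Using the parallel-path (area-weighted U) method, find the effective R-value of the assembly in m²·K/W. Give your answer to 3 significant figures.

3.35 m²·K/W

U_eff = 0.828/5.39 + 0.172/1.19 = 0.1536 + 0.1445 = 0.2982
R_eff = 1/U_eff = 3.354 m²·K/W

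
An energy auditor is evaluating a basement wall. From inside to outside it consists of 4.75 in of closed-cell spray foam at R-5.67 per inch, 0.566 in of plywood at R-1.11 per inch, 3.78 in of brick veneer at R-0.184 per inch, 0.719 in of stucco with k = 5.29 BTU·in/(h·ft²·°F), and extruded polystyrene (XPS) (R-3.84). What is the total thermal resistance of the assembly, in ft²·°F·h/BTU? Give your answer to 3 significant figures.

32.2 ft²·°F·h/BTU

4.75 × 5.67 = 26.93
0.566 × 1.11 = 0.6283
3.78 × 0.184 = 0.6955
0.719/5.29 = 0.1359
R_total = 26.93 + 0.6283 + 0.6955 + 0.1359 + 3.84 = 32.23 ft²·°F·h/BTU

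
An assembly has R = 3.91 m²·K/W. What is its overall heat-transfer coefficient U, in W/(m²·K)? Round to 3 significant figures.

U = 1/R = 1/3.91 = 0.2558

0.256 W/(m²·K)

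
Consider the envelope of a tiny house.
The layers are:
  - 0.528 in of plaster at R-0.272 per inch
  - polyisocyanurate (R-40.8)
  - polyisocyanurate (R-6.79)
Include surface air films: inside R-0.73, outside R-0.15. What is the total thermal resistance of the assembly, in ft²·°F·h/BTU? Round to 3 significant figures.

48.6 ft²·°F·h/BTU

0.528 × 0.272 = 0.1436
R_total = 0.73 + 0.1436 + 40.8 + 6.79 + 0.15 = 48.61 ft²·°F·h/BTU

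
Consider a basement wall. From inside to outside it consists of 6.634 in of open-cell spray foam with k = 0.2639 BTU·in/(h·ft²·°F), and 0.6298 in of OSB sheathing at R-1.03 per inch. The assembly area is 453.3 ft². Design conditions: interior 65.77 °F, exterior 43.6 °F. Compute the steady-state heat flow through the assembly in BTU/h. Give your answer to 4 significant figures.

389.7 BTU/h

6.634/0.2639 = 25.138
0.6298 × 1.03 = 0.64869
R_total = 25.138 + 0.64869 = 25.787 ft²·°F·h/BTU
Q = A·ΔT/R = 453.3 × (65.77 − 43.6) / 25.787 = 389.72 BTU/h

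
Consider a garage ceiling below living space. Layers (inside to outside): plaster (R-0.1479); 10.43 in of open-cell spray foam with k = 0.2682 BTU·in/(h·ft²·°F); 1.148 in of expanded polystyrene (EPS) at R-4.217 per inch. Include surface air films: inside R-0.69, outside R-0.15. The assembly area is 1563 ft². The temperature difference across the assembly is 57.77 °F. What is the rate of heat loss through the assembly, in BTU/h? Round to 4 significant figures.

10.43/0.2682 = 38.889
1.148 × 4.217 = 4.8411
R_total = 0.69 + 0.1479 + 38.889 + 4.8411 + 0.15 = 44.718 ft²·°F·h/BTU
Q = A·ΔT/R = 1563 × 57.77 / 44.718 = 2019.2 BTU/h

2019 BTU/h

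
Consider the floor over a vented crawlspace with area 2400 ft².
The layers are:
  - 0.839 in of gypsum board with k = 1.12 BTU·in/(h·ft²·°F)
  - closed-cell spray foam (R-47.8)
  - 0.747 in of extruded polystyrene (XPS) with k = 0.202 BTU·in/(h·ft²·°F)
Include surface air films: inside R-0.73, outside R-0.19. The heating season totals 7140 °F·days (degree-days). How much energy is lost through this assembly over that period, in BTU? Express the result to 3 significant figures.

0.839/1.12 = 0.7491
0.747/0.202 = 3.698
R_total = 0.73 + 0.7491 + 47.8 + 3.698 + 0.19 = 53.17 ft²·°F·h/BTU
E = A × HDD × 24 / R = 2400 × 7140 × 24 / 53.17 = 7735000 BTU

7740000 BTU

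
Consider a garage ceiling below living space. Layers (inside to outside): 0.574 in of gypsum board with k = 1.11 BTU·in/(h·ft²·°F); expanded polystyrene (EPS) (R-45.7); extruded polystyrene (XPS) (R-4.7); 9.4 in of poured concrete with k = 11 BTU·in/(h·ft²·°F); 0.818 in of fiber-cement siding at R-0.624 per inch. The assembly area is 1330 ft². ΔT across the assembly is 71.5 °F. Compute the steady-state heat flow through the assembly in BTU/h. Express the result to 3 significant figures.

1820 BTU/h

0.574/1.11 = 0.5171
9.4/11 = 0.8545
0.818 × 0.624 = 0.5104
R_total = 0.5171 + 45.7 + 4.7 + 0.8545 + 0.5104 = 52.28 ft²·°F·h/BTU
Q = A·ΔT/R = 1330 × 71.5 / 52.28 = 1819 BTU/h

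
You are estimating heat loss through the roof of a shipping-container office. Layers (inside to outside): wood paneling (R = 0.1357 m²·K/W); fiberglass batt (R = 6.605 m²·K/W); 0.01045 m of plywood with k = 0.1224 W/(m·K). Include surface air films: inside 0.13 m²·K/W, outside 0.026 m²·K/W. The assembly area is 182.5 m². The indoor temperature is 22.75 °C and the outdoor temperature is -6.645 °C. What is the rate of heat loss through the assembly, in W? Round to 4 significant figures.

768.3 W

0.01045/0.1224 = 0.085376
R_total = 0.13 + 0.1357 + 6.605 + 0.085376 + 0.026 = 6.9821 m²·K/W
Q = A·ΔT/R = 182.5 × (22.75 − (-6.645)) / 6.9821 = 768.34 W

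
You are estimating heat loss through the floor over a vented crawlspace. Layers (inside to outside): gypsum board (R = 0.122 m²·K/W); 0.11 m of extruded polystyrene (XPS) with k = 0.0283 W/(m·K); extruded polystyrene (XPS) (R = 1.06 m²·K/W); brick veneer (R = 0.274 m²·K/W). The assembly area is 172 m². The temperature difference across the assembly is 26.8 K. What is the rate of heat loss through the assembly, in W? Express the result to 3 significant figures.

863 W

0.11/0.0283 = 3.887
R_total = 0.122 + 3.887 + 1.06 + 0.274 = 5.343 m²·K/W
Q = A·ΔT/R = 172 × 26.8 / 5.343 = 862.7 W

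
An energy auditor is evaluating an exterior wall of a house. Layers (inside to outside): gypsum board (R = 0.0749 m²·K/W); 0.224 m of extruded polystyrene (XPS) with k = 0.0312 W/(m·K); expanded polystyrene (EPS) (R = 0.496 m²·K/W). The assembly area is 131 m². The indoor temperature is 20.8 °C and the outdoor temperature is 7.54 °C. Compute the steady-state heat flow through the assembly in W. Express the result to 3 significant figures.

224 W

0.224/0.0312 = 7.179
R_total = 0.0749 + 7.179 + 0.496 = 7.75 m²·K/W
Q = A·ΔT/R = 131 × (20.8 − 7.54) / 7.75 = 224.1 W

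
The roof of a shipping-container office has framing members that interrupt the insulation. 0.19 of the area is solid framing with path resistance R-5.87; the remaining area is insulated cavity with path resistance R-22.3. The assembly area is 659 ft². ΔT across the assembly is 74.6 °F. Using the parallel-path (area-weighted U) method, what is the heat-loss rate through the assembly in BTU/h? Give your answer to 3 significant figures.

3380 BTU/h

U_eff = 0.81/22.3 + 0.19/5.87 = 0.03632 + 0.03237 = 0.06869
R_eff = 1/U_eff = 14.56 ft²·°F·h/BTU
Q = 659 × 74.6 / 14.56 = 3377 BTU/h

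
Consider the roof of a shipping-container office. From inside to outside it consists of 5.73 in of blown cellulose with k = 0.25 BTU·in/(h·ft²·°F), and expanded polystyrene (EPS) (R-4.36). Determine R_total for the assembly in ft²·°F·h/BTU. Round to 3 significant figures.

27.3 ft²·°F·h/BTU

5.73/0.25 = 22.92
R_total = 22.92 + 4.36 = 27.28 ft²·°F·h/BTU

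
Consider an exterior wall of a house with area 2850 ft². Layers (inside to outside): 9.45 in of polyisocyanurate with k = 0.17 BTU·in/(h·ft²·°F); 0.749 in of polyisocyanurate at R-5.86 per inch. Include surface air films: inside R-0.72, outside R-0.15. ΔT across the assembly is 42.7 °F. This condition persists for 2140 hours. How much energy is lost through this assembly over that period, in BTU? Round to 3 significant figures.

9.45/0.17 = 55.59
0.749 × 5.86 = 4.389
R_total = 0.72 + 55.59 + 4.389 + 0.15 = 60.85 ft²·°F·h/BTU
Q = 2850 × 42.7 / 60.85 = 2000 BTU/h
E = 2000 × 2140 = 4280000 BTU

4280000 BTU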